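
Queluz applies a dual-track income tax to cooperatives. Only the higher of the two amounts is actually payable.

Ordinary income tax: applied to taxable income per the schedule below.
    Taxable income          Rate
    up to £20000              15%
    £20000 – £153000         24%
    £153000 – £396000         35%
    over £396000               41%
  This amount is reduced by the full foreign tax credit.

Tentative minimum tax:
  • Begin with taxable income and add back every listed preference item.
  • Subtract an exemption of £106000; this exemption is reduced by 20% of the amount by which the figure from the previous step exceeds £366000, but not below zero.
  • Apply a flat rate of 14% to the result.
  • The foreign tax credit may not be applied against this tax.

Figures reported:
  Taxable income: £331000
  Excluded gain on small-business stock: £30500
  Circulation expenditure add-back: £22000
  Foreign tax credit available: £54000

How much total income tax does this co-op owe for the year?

£43220

Ordinary income tax:
  £20000 × 15% = £3000
  £133000 × 24% = £31920
  £178000 × 35% = £62300
  → £97220
  Less foreign tax credit £54000 → £43220

Tentative minimum tax:
  Adjusted income: £331000 + £30500 + £22000 = £383500
  Exemption: £106000 − 20% × (£383500 − £366000) = £106000 − £3500 = £102500
  Base: £383500 − £102500 = £281000
  £281000 × 14% = £39340

£43220 > £39340, so the ordinary income tax governs.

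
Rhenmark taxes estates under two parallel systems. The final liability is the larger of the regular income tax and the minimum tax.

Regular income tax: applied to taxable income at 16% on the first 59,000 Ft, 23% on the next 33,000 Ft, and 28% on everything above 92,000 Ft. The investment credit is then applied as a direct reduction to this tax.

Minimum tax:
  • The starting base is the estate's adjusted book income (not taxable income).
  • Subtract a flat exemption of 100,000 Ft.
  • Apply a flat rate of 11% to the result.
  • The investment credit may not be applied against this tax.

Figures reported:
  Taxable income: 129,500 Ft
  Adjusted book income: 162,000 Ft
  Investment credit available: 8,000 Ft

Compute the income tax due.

19,530 Ft

Regular income tax:
  59,000 Ft × 16% = 9,440 Ft
  33,000 Ft × 23% = 7,590 Ft
  37,500 Ft × 28% = 10,500 Ft
  → 27,530 Ft
  Less investment credit 8,000 Ft → 19,530 Ft

Minimum tax:
  Base (adjusted book income): 162,000 Ft
  Less exemption 100,000 Ft → base 62,000 Ft
  62,000 Ft × 11% = 6,820 Ft

19,530 Ft > 6,820 Ft, so the regular income tax governs.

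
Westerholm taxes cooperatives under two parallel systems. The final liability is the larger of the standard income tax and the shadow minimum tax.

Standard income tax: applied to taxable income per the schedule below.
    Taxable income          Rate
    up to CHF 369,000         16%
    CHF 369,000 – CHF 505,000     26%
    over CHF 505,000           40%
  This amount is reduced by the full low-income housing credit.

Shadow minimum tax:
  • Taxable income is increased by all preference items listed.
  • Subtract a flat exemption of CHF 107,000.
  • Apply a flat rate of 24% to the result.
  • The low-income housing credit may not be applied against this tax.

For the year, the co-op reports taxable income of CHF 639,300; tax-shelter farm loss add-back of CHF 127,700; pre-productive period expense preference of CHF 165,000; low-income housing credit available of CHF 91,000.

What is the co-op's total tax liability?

Shadow minimum tax:
  Adjusted income: CHF 639,300 + CHF 127,700 + CHF 165,000 = CHF 932,000
  Less exemption CHF 107,000 → base CHF 825,000
  CHF 825,000 × 24% = CHF 198,000

Standard income tax:
  CHF 369,000 × 16% = CHF 59,040
  CHF 136,000 × 26% = CHF 35,360
  CHF 134,300 × 40% = CHF 53,720
  → CHF 148,120
  Less low-income housing credit CHF 91,000 → CHF 57,120

CHF 198,000 > CHF 57,120, so the shadow minimum tax is the binding amount.

CHF 198,000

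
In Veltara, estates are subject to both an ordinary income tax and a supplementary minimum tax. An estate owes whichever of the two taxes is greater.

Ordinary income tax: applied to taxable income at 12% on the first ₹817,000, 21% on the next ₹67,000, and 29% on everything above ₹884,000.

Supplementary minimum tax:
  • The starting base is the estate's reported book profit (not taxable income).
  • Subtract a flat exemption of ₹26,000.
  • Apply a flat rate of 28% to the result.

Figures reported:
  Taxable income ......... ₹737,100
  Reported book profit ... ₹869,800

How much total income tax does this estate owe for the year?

Ordinary income tax:
  ₹737,100 × 12% = ₹88,452

Supplementary minimum tax:
  Base (reported book profit): ₹869,800
  Less exemption ₹26,000 → base ₹843,800
  ₹843,800 × 28% = ₹236,264

₹236,264 > ₹88,452, so the supplementary minimum tax is the binding amount.

₹236,264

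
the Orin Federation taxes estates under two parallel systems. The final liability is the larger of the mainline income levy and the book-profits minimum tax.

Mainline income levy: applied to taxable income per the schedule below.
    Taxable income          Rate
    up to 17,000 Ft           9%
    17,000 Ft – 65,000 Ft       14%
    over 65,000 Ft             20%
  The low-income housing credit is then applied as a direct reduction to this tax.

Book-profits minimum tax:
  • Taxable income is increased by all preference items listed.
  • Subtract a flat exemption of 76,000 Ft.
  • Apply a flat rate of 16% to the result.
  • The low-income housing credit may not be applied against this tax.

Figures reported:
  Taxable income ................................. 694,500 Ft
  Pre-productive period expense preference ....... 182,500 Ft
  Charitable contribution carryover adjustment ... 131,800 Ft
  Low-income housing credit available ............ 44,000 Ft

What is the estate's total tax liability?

149,248 Ft

Mainline income levy:
  17,000 Ft × 9% = 1,530 Ft
  48,000 Ft × 14% = 6,720 Ft
  629,500 Ft × 20% = 125,900 Ft
  → 134,150 Ft
  Less low-income housing credit 44,000 Ft → 90,150 Ft

Book-profits minimum tax:
  Adjusted income: 694,500 Ft + 182,500 Ft + 131,800 Ft = 1,008,800 Ft
  Less exemption 76,000 Ft → base 932,800 Ft
  932,800 Ft × 16% = 149,248 Ft

149,248 Ft > 90,150 Ft, so the book-profits minimum tax is the binding amount.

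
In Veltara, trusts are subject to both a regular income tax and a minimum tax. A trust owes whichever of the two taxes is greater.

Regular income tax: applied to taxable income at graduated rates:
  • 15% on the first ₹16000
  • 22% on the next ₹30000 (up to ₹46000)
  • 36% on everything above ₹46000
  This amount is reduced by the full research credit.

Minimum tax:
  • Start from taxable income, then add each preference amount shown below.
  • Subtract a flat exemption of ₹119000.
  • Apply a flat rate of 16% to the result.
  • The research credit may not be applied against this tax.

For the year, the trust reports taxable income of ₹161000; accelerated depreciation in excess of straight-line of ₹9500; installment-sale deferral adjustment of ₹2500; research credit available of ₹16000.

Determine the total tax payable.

Regular income tax:
  ₹16000 × 15% = ₹2400
  ₹30000 × 22% = ₹6600
  ₹115000 × 36% = ₹41400
  → ₹50400
  Less research credit ₹16000 → ₹34400

Minimum tax:
  Adjusted income: ₹161000 + ₹9500 + ₹2500 = ₹173000
  Less exemption ₹119000 → base ₹54000
  ₹54000 × 16% = ₹8640

₹34400 > ₹8640, so the regular income tax governs.

₹34400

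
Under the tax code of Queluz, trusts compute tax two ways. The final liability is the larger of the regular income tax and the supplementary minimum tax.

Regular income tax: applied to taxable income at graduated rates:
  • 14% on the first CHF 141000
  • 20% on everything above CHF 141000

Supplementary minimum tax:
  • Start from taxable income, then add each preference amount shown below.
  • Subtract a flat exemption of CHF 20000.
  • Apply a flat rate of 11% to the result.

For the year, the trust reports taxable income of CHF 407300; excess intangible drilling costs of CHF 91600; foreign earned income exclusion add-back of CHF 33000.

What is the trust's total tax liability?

CHF 73000

Supplementary minimum tax:
  Adjusted income: CHF 407300 + CHF 91600 + CHF 33000 = CHF 531900
  Less exemption CHF 20000 → base CHF 511900
  CHF 511900 × 11% = CHF 56309

Regular income tax:
  CHF 141000 × 14% = CHF 19740
  CHF 266300 × 20% = CHF 53260
  → CHF 73000

CHF 73000 > CHF 56309, so the regular income tax governs.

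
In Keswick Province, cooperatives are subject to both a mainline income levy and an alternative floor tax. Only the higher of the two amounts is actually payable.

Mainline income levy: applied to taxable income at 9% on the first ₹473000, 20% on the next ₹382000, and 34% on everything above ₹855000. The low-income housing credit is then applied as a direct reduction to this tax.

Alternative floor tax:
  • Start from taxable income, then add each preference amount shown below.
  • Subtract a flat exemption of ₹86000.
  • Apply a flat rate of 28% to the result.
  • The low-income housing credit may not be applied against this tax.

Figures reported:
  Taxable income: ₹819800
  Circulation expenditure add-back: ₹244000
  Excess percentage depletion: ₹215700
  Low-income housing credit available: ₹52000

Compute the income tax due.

Alternative floor tax:
  Adjusted income: ₹819800 + ₹244000 + ₹215700 = ₹1279500
  Less exemption ₹86000 → base ₹1193500
  ₹1193500 × 28% = ₹334180

Mainline income levy:
  ₹473000 × 9% = ₹42570
  ₹346800 × 20% = ₹69360
  → ₹111930
  Less low-income housing credit ₹52000 → ₹59930

₹334180 > ₹59930, so the alternative floor tax is the binding amount.

₹334180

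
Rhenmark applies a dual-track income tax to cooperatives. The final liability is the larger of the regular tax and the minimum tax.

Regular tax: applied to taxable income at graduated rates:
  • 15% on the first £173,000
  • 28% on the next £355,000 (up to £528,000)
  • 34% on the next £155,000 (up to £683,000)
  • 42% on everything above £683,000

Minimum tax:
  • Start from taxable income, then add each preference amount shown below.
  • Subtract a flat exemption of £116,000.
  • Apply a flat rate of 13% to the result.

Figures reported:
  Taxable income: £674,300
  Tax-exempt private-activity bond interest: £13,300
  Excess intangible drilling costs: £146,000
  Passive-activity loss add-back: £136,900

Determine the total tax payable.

£175,092

Minimum tax:
  Adjusted income: £674,300 + £13,300 + £146,000 + £136,900 = £970,500
  Less exemption £116,000 → base £854,500
  £854,500 × 13% = £111,085

Regular tax:
  £173,000 × 15% = £25,950
  £355,000 × 28% = £99,400
  £146,300 × 34% = £49,742
  → £175,092

£175,092 > £111,085, so the regular tax governs.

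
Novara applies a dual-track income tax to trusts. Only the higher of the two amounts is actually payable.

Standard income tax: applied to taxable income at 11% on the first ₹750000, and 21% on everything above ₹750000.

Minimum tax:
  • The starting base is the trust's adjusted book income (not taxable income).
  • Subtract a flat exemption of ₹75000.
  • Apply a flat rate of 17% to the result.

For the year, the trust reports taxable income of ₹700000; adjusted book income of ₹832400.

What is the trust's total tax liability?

Standard income tax:
  ₹700000 × 11% = ₹77000

Minimum tax:
  Base (adjusted book income): ₹832400
  Less exemption ₹75000 → base ₹757400
  ₹757400 × 17% = ₹128758

₹128758 > ₹77000, so the minimum tax is the binding amount.

₹128758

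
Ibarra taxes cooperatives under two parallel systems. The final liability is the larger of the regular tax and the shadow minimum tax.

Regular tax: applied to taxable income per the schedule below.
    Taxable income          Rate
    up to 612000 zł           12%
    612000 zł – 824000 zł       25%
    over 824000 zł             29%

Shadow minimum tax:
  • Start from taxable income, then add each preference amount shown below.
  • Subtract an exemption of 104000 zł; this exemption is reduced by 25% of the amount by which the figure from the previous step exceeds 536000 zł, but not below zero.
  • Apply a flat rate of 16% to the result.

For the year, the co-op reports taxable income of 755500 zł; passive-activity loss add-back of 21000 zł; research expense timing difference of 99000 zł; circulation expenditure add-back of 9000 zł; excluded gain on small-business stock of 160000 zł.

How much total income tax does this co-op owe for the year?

167120 zł

Shadow minimum tax:
  Adjusted income: 755500 zł + 21000 zł + 99000 zł + 9000 zł + 160000 zł = 1044500 zł
  Exemption: 25% × (1044500 zł − 536000 zł) = 127125 zł ≥ 104000 zł, so the exemption is fully phased out
  Base: 1044500 zł − 0 zł = 1044500 zł
  1044500 zł × 16% = 167120 zł

Regular tax:
  612000 zł × 12% = 73440 zł
  143500 zł × 25% = 35875 zł
  → 109315 zł

167120 zł > 109315 zł, so the shadow minimum tax is the binding amount.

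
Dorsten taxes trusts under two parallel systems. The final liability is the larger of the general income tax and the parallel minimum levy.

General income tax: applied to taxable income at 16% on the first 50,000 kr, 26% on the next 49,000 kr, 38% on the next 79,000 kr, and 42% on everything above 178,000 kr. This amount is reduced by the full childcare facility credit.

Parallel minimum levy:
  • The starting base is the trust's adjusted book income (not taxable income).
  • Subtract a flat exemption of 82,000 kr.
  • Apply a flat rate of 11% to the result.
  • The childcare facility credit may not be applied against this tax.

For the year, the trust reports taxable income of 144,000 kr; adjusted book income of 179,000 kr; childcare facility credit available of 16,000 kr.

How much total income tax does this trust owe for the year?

21,840 kr

Parallel minimum levy:
  Base (adjusted book income): 179,000 kr
  Less exemption 82,000 kr → base 97,000 kr
  97,000 kr × 11% = 10,670 kr

General income tax:
  50,000 kr × 16% = 8,000 kr
  49,000 kr × 26% = 12,740 kr
  45,000 kr × 38% = 17,100 kr
  → 37,840 kr
  Less childcare facility credit 16,000 kr → 21,840 kr

21,840 kr > 10,670 kr, so the general income tax governs.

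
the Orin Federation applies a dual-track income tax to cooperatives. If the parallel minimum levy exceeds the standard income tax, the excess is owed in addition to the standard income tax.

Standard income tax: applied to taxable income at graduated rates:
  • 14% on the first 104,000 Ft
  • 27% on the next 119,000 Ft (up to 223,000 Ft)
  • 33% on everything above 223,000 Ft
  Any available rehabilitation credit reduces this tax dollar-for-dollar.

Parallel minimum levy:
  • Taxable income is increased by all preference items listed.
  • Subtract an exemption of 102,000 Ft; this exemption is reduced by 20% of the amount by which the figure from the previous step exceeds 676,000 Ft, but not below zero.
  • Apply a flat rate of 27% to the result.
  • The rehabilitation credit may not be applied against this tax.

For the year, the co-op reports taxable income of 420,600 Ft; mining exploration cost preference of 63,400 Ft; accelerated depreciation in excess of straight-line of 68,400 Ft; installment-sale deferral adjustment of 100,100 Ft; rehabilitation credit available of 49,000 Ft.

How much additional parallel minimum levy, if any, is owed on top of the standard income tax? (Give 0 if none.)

85,737 Ft

Parallel minimum levy:
  Adjusted income: 420,600 Ft + 63,400 Ft + 68,400 Ft + 100,100 Ft = 652,500 Ft
  Exemption: 652,500 Ft ≤ 676,000 Ft, so full 102,000 Ft applies
  Base: 652,500 Ft − 102,000 Ft = 550,500 Ft
  550,500 Ft × 27% = 148,635 Ft

Standard income tax:
  104,000 Ft × 14% = 14,560 Ft
  119,000 Ft × 27% = 32,130 Ft
  197,600 Ft × 33% = 65,208 Ft
  → 111,898 Ft
  Less rehabilitation credit 49,000 Ft → 62,898 Ft

Excess of parallel minimum levy over standard income tax: 148,635 Ft − 62,898 Ft = 85,737 Ft.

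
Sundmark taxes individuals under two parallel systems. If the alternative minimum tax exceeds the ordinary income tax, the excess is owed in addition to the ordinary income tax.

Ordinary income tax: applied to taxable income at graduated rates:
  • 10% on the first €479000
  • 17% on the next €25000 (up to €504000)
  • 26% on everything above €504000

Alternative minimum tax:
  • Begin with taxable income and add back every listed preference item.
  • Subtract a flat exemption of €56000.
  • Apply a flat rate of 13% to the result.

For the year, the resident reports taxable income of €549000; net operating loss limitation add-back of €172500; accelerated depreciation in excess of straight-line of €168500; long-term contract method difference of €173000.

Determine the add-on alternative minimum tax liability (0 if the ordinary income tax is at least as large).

Alternative minimum tax:
  Adjusted income: €549000 + €172500 + €168500 + €173000 = €1063000
  Less exemption €56000 → base €1007000
  €1007000 × 13% = €130910

Ordinary income tax:
  €479000 × 10% = €47900
  €25000 × 17% = €4250
  €45000 × 26% = €11700
  → €63850

Excess of alternative minimum tax over ordinary income tax: €130910 − €63850 = €67060.

€67060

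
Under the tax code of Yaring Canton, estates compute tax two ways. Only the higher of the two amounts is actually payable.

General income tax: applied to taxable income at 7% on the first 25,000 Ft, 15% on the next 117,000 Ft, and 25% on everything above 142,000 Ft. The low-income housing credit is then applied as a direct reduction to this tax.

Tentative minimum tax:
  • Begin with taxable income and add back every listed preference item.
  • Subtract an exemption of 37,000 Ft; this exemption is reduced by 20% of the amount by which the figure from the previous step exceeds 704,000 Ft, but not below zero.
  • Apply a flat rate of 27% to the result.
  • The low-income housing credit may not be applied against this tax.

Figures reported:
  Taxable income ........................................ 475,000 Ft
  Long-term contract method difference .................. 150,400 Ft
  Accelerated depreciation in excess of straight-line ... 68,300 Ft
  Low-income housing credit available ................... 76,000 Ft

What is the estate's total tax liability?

177,309 Ft

General income tax:
  25,000 Ft × 7% = 1,750 Ft
  117,000 Ft × 15% = 17,550 Ft
  333,000 Ft × 25% = 83,250 Ft
  → 102,550 Ft
  Less low-income housing credit 76,000 Ft → 26,550 Ft

Tentative minimum tax:
  Adjusted income: 475,000 Ft + 150,400 Ft + 68,300 Ft = 693,700 Ft
  Exemption: 693,700 Ft ≤ 704,000 Ft, so full 37,000 Ft applies
  Base: 693,700 Ft − 37,000 Ft = 656,700 Ft
  656,700 Ft × 27% = 177,309 Ft

177,309 Ft > 26,550 Ft, so the tentative minimum tax is the binding amount.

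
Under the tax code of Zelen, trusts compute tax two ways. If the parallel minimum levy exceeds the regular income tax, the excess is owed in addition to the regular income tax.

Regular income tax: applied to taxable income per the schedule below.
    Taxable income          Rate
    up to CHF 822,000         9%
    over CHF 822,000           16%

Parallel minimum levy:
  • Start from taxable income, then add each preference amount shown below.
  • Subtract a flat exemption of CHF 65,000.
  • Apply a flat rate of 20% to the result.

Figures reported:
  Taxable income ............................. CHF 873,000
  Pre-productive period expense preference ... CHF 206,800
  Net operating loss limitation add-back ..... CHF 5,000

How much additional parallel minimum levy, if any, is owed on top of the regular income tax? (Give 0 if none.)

CHF 121,820

Regular income tax:
  CHF 822,000 × 9% = CHF 73,980
  CHF 51,000 × 16% = CHF 8,160
  → CHF 82,140

Parallel minimum levy:
  Adjusted income: CHF 873,000 + CHF 206,800 + CHF 5,000 = CHF 1,084,800
  Less exemption CHF 65,000 → base CHF 1,019,800
  CHF 1,019,800 × 20% = CHF 203,960

Excess of parallel minimum levy over regular income tax: CHF 203,960 − CHF 82,140 = CHF 121,820.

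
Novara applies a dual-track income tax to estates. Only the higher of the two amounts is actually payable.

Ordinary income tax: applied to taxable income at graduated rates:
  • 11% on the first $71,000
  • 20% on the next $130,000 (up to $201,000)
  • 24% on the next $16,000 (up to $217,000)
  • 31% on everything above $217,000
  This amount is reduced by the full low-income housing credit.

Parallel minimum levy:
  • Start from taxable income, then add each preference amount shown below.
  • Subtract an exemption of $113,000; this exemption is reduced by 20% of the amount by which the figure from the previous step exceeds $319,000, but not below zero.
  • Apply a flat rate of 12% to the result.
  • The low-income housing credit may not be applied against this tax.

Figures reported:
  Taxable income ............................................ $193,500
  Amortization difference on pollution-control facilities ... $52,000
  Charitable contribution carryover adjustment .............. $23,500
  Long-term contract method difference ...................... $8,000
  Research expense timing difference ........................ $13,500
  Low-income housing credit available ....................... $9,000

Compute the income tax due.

$23,310

Ordinary income tax:
  $71,000 × 11% = $7,810
  $122,500 × 20% = $24,500
  → $32,310
  Less low-income housing credit $9,000 → $23,310

Parallel minimum levy:
  Adjusted income: $193,500 + $52,000 + $23,500 + $8,000 + $13,500 = $290,500
  Exemption: $290,500 ≤ $319,000, so full $113,000 applies
  Base: $290,500 − $113,000 = $177,500
  $177,500 × 12% = $21,300

$23,310 > $21,300, so the ordinary income tax governs.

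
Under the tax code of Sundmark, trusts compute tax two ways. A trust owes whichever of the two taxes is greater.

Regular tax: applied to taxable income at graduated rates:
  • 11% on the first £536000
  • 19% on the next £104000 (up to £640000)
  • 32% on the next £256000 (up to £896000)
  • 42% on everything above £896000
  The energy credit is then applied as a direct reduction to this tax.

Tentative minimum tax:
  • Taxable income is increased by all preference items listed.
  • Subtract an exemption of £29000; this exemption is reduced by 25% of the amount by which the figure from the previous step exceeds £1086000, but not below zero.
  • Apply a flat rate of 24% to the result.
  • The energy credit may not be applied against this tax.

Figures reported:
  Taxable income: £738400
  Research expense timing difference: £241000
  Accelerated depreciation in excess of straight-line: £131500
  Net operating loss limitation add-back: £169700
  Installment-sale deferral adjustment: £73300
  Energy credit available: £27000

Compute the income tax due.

£324936

Tentative minimum tax:
  Adjusted income: £738400 + £241000 + £131500 + £169700 + £73300 = £1353900
  Exemption: 25% × (£1353900 − £1086000) = £66975 ≥ £29000, so the exemption is fully phased out
  Base: £1353900 − £0 = £1353900
  £1353900 × 24% = £324936

Regular tax:
  £536000 × 11% = £58960
  £104000 × 19% = £19760
  £98400 × 32% = £31488
  → £110208
  Less energy credit £27000 → £83208

£324936 > £83208, so the tentative minimum tax is the binding amount.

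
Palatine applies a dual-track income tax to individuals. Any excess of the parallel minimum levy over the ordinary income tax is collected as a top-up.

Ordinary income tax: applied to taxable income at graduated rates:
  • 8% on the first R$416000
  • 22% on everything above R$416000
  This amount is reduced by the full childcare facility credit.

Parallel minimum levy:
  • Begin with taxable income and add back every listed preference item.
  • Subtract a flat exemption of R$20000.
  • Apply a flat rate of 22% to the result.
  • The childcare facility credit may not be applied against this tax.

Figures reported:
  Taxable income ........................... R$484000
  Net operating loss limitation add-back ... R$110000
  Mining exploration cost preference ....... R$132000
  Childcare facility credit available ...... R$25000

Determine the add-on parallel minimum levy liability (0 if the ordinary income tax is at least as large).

R$132080

Ordinary income tax:
  R$416000 × 8% = R$33280
  R$68000 × 22% = R$14960
  → R$48240
  Less childcare facility credit R$25000 → R$23240

Parallel minimum levy:
  Adjusted income: R$484000 + R$110000 + R$132000 = R$726000
  Less exemption R$20000 → base R$706000
  R$706000 × 22% = R$155320

Excess of parallel minimum levy over ordinary income tax: R$155320 − R$23240 = R$132080.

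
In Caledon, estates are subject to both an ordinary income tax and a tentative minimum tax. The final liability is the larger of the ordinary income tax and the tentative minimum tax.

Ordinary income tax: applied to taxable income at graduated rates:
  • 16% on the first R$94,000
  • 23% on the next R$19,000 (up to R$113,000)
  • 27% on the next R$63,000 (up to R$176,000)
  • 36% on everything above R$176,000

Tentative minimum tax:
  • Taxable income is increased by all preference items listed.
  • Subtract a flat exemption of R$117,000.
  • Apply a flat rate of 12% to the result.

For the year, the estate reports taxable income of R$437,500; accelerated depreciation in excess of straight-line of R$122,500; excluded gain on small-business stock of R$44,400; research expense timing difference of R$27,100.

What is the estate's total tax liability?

R$130,560

Ordinary income tax:
  R$94,000 × 16% = R$15,040
  R$19,000 × 23% = R$4,370
  R$63,000 × 27% = R$17,010
  R$261,500 × 36% = R$94,140
  → R$130,560

Tentative minimum tax:
  Adjusted income: R$437,500 + R$122,500 + R$44,400 + R$27,100 = R$631,500
  Less exemption R$117,000 → base R$514,500
  R$514,500 × 12% = R$61,740

R$130,560 > R$61,740, so the ordinary income tax governs.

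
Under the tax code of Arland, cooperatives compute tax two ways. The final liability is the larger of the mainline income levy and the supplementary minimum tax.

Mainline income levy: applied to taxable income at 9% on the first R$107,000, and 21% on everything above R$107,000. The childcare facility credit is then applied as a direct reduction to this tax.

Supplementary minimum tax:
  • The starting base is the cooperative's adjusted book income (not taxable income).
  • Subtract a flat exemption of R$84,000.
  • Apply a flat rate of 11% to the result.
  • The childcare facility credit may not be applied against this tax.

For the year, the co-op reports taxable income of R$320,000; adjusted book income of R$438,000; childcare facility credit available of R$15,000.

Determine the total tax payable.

Mainline income levy:
  R$107,000 × 9% = R$9,630
  R$213,000 × 21% = R$44,730
  → R$54,360
  Less childcare facility credit R$15,000 → R$39,360

Supplementary minimum tax:
  Base (adjusted book income): R$438,000
  Less exemption R$84,000 → base R$354,000
  R$354,000 × 11% = R$38,940

R$39,360 > R$38,940, so the mainline income levy governs.

R$39,360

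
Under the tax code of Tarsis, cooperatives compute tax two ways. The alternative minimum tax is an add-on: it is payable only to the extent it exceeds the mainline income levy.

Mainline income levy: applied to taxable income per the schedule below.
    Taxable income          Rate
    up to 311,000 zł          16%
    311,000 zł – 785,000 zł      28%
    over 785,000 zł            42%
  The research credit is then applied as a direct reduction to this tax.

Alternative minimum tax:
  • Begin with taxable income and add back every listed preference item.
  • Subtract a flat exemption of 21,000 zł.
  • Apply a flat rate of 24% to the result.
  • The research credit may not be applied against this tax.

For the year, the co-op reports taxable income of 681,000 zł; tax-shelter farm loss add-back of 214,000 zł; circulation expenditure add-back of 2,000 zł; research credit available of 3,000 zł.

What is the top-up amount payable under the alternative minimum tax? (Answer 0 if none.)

Mainline income levy:
  311,000 zł × 16% = 49,760 zł
  370,000 zł × 28% = 103,600 zł
  → 153,360 zł
  Less research credit 3,000 zł → 150,360 zł

Alternative minimum tax:
  Adjusted income: 681,000 zł + 214,000 zł + 2,000 zł = 897,000 zł
  Less exemption 21,000 zł → base 876,000 zł
  876,000 zł × 24% = 210,240 zł

Excess of alternative minimum tax over mainline income levy: 210,240 zł − 150,360 zł = 59,880 zł.

59,880 zł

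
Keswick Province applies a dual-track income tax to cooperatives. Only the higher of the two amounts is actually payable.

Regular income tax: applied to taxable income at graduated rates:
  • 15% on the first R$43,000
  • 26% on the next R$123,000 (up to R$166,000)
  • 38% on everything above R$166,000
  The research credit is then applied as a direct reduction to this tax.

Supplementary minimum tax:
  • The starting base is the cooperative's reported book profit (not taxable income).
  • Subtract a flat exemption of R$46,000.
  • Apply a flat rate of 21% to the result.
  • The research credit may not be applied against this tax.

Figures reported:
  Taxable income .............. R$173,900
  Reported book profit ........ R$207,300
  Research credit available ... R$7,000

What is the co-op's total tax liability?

R$34,432

Regular income tax:
  R$43,000 × 15% = R$6,450
  R$123,000 × 26% = R$31,980
  R$7,900 × 38% = R$3,002
  → R$41,432
  Less research credit R$7,000 → R$34,432

Supplementary minimum tax:
  Base (reported book profit): R$207,300
  Less exemption R$46,000 → base R$161,300
  R$161,300 × 21% = R$33,873

R$34,432 > R$33,873, so the regular income tax governs.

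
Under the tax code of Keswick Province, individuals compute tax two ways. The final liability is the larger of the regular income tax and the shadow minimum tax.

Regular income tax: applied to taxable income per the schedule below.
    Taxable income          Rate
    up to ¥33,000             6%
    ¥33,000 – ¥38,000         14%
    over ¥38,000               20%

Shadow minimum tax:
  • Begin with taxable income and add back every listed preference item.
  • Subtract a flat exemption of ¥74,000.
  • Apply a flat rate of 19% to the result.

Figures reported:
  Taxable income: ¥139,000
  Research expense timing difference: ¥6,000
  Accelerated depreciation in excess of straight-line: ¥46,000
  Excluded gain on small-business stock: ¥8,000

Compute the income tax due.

Shadow minimum tax:
  Adjusted income: ¥139,000 + ¥6,000 + ¥46,000 + ¥8,000 = ¥199,000
  Less exemption ¥74,000 → base ¥125,000
  ¥125,000 × 19% = ¥23,750

Regular income tax:
  ¥33,000 × 6% = ¥1,980
  ¥5,000 × 14% = ¥700
  ¥101,000 × 20% = ¥20,200
  → ¥22,880

¥23,750 > ¥22,880, so the shadow minimum tax is the binding amount.

¥23,750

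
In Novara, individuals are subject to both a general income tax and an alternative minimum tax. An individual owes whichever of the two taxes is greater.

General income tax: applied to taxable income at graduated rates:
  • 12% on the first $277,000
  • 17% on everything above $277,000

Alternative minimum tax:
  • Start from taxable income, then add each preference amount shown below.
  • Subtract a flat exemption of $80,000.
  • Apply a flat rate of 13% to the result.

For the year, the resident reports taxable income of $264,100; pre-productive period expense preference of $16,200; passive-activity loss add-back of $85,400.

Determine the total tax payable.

Alternative minimum tax:
  Adjusted income: $264,100 + $16,200 + $85,400 = $365,700
  Less exemption $80,000 → base $285,700
  $285,700 × 13% = $37,141

General income tax:
  $264,100 × 12% = $31,692

$37,141 > $31,692, so the alternative minimum tax is the binding amount.

$37,141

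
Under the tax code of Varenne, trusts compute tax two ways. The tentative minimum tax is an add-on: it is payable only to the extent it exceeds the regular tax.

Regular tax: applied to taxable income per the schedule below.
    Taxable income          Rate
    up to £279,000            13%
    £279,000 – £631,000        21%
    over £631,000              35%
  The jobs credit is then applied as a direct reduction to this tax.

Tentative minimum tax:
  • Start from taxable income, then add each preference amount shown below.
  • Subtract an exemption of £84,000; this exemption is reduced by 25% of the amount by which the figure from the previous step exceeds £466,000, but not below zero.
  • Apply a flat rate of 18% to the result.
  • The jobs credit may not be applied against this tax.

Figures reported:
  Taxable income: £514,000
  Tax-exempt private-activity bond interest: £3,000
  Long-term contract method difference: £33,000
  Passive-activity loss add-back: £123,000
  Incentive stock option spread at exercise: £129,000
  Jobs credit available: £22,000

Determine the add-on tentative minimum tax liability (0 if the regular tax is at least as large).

£80,740

Regular tax:
  £279,000 × 13% = £36,270
  £235,000 × 21% = £49,350
  → £85,620
  Less jobs credit £22,000 → £63,620

Tentative minimum tax:
  Adjusted income: £514,000 + £3,000 + £33,000 + £123,000 + £129,000 = £802,000
  Exemption: 25% × (£802,000 − £466,000) = £84,000 ≥ £84,000, so the exemption is fully phased out
  Base: £802,000 − £0 = £802,000
  £802,000 × 18% = £144,360

Excess of tentative minimum tax over regular tax: £144,360 − £63,620 = £80,740.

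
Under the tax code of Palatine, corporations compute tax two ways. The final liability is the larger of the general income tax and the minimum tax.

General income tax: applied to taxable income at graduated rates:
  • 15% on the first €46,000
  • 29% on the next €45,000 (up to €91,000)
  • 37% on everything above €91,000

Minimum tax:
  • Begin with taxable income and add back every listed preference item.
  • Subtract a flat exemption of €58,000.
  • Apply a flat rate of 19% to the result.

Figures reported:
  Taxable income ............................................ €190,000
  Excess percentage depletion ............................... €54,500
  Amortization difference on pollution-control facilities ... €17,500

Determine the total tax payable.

Minimum tax:
  Adjusted income: €190,000 + €54,500 + €17,500 = €262,000
  Less exemption €58,000 → base €204,000
  €204,000 × 19% = €38,760

General income tax:
  €46,000 × 15% = €6,900
  €45,000 × 29% = €13,050
  €99,000 × 37% = €36,630
  → €56,580

€56,580 > €38,760, so the general income tax governs.

€56,580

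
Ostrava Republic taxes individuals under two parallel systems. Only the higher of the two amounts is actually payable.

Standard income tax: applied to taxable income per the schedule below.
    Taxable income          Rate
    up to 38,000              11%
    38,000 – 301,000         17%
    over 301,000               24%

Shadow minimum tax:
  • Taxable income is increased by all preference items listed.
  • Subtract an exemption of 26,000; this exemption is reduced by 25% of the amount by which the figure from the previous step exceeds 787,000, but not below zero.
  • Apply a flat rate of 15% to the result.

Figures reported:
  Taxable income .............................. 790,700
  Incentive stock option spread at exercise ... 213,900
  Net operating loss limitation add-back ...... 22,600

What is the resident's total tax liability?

166,418

Standard income tax:
  38,000 × 11% = 4,180
  263,000 × 17% = 44,710
  489,700 × 24% = 117,528
  → 166,418

Shadow minimum tax:
  Adjusted income: 790,700 + 213,900 + 22,600 = 1,027,200
  Exemption: 25% × (1,027,200 − 787,000) = 60,050 ≥ 26,000, so the exemption is fully phased out
  Base: 1,027,200 − 0 = 1,027,200
  1,027,200 × 15% = 154,080

166,418 > 154,080, so the standard income tax governs.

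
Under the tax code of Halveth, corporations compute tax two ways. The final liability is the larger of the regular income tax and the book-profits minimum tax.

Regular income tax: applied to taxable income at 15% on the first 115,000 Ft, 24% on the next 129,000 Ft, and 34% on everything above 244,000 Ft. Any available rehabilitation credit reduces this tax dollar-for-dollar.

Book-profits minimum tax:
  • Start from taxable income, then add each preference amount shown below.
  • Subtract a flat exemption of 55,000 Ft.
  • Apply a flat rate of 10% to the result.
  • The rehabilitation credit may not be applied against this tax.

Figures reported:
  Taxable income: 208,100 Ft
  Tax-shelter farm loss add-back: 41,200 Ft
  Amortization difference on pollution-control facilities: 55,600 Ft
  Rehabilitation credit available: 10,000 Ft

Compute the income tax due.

29,594 Ft

Regular income tax:
  115,000 Ft × 15% = 17,250 Ft
  93,100 Ft × 24% = 22,344 Ft
  → 39,594 Ft
  Less rehabilitation credit 10,000 Ft → 29,594 Ft

Book-profits minimum tax:
  Adjusted income: 208,100 Ft + 41,200 Ft + 55,600 Ft = 304,900 Ft
  Less exemption 55,000 Ft → base 249,900 Ft
  249,900 Ft × 10% = 24,990 Ft

29,594 Ft > 24,990 Ft, so the regular income tax governs.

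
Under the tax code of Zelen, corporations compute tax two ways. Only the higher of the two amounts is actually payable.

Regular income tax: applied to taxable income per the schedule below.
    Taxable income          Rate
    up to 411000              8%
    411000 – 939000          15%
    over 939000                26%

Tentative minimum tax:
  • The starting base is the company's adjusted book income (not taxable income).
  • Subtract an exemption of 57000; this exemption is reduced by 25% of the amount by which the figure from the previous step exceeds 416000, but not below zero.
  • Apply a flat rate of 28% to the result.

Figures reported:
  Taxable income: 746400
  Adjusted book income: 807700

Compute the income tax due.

Regular income tax:
  411000 × 8% = 32880
  335400 × 15% = 50310
  → 83190

Tentative minimum tax:
  Base (adjusted book income): 807700
  Exemption: 25% × (807700 − 416000) = 97925 ≥ 57000, so the exemption is fully phased out
  Base: 807700 − 0 = 807700
  807700 × 28% = 226156

226156 > 83190, so the tentative minimum tax is the binding amount.

226156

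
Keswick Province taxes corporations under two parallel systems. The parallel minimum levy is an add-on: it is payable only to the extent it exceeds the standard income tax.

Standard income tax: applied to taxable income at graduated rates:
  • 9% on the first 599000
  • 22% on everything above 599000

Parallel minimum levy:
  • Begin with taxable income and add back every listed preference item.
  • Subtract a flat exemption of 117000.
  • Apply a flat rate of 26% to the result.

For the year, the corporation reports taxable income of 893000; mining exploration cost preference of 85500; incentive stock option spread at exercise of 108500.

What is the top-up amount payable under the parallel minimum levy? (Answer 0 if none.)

Parallel minimum levy:
  Adjusted income: 893000 + 85500 + 108500 = 1087000
  Less exemption 117000 → base 970000
  970000 × 26% = 252200

Standard income tax:
  599000 × 9% = 53910
  294000 × 22% = 64680
  → 118590

Excess of parallel minimum levy over standard income tax: 252200 − 118590 = 133610.

133610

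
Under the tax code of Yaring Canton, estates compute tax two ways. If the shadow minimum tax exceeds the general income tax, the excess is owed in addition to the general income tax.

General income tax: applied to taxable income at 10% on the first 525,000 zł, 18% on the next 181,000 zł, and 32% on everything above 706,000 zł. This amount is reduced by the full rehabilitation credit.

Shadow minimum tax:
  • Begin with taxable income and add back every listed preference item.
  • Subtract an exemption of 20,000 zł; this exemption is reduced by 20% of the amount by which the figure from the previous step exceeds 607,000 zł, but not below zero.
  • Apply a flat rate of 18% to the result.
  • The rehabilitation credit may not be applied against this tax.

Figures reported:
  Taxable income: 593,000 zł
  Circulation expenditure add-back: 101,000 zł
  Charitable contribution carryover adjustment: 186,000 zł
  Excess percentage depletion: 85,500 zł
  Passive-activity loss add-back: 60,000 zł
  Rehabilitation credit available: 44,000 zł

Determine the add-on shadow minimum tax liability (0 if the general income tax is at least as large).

Shadow minimum tax:
  Adjusted income: 593,000 zł + 101,000 zł + 186,000 zł + 85,500 zł + 60,000 zł = 1,025,500 zł
  Exemption: 20% × (1,025,500 zł − 607,000 zł) = 83,700 zł ≥ 20,000 zł, so the exemption is fully phased out
  Base: 1,025,500 zł − 0 zł = 1,025,500 zł
  1,025,500 zł × 18% = 184,590 zł

General income tax:
  525,000 zł × 10% = 52,500 zł
  68,000 zł × 18% = 12,240 zł
  → 64,740 zł
  Less rehabilitation credit 44,000 zł → 20,740 zł

Excess of shadow minimum tax over general income tax: 184,590 zł − 20,740 zł = 163,850 zł.

163,850 zł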